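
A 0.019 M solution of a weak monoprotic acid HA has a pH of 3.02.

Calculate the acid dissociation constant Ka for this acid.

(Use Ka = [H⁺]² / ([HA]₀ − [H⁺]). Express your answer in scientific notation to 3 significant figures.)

[H⁺] = 10^(−pH) = 10^(−3.02) = 9.550e-04 M. For HA ⇌ H⁺ + A⁻, Ka = [H⁺][A⁻]/[HA] = [H⁺]² / ([HA]₀ − [H⁺]) = (9.550e-04)² / (0.019 − 9.550e-04) = 5.05e-05.

K_a = 5.05e-05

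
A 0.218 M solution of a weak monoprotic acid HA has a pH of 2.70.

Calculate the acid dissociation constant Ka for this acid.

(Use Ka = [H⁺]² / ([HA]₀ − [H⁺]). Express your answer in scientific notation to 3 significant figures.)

[H⁺] = 10^(−pH) = 10^(−2.70) = 1.995e-03 M. For HA ⇌ H⁺ + A⁻, Ka = [H⁺][A⁻]/[HA] = [H⁺]² / ([HA]₀ − [H⁺]) = (1.995e-03)² / (0.218 − 1.995e-03) = 1.84e-05.

K_a = 1.84e-05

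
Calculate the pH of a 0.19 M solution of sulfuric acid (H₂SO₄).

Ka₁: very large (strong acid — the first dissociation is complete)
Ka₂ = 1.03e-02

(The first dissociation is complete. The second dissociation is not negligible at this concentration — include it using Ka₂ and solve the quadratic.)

First dissociation is complete: [H⁺]₀ = [HSO₄⁻]₀ = C = 0.19 M. Second dissociation HSO₄⁻ ⇌ H⁺ + SO₄²⁻: let x = [SO₄²⁻]. Ka₂ = (C + x)·x / (C − x) = 1.03e-02 → x² + (C + Ka₂)·x − Ka₂·C = 0 → x² + 0.20030·x − 1.957e-03 = 0. x = (−0.20030 + √(0.20030² + 4 × 1.957e-03)) / 2 = 9.3353e-03 M. [H⁺] = C + x = 0.19 + 9.3353e-03 = 1.9934e-01 M. pH = -log(1.9934e-01) = 0.70.

pH = 0.70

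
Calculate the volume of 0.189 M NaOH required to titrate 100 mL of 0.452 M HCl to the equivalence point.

At equivalence: moles acid = moles base. moles HCl = 0.452 × 100/1000 = 0.0452 mol. V_base = moles / 0.189 × 1000 = 239.2 mL.

V_{base} = 239.2 mL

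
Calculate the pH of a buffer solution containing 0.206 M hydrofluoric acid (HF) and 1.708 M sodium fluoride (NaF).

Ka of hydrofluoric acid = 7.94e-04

pKa = -log(7.94e-04) = 3.10. pH = pKa + log([A⁻]/[HA]) = 3.10 + log(1.708/0.206)

pH = 4.02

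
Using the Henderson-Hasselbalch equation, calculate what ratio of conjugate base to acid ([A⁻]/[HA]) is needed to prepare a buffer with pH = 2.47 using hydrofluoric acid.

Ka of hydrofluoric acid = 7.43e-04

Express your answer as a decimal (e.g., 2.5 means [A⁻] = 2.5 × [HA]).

pKa = -log(7.43e-04) = 3.1290. pH = pKa + log([A⁻]/[HA]), so log([A⁻]/[HA]) = pH − pKa = 2.47 − 3.1290 = -0.6590. [A⁻]/[HA] = 10^(-0.6590) = 0.219

[A⁻]/[HA] = 0.219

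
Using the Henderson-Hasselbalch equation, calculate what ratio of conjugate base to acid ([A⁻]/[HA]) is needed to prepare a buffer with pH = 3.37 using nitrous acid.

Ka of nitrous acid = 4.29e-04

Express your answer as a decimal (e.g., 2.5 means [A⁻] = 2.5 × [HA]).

pKa = -log(4.29e-04) = 3.3675. pH = pKa + log([A⁻]/[HA]), so log([A⁻]/[HA]) = pH − pKa = 3.37 − 3.3675 = 0.0025. [A⁻]/[HA] = 10^(0.0025) = 1.01

[A⁻]/[HA] = 1.01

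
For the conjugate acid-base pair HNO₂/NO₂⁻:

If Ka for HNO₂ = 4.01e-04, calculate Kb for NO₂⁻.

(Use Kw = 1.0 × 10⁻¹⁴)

For a conjugate pair Ka × Kb = Kw, so Kb = Kw/Ka = 1.0 × 10⁻¹⁴ / 4.01e-04 = 2.49e-11.

K_b = 2.49e-11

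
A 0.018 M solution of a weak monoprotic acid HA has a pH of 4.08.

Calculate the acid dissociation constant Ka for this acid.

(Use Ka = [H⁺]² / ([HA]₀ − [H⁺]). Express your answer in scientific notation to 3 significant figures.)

[H⁺] = 10^(−pH) = 10^(−4.08) = 8.318e-05 M. For HA ⇌ H⁺ + A⁻, Ka = [H⁺][A⁻]/[HA] = [H⁺]² / ([HA]₀ − [H⁺]) = (8.318e-05)² / (0.018 − 8.318e-05) = 3.86e-07.

K_a = 3.86e-07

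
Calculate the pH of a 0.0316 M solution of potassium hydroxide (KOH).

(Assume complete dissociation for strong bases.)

[OH⁻] = 0.0316 M for strong base. pOH = -log[OH⁻] = 1.50, pH = 14 - pOH

pH = 12.50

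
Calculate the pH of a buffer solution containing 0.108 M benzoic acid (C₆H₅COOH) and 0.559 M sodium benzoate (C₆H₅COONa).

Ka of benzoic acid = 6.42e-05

pKa = -log(6.42e-05) = 4.19. pH = pKa + log([A⁻]/[HA]) = 4.19 + log(0.559/0.108)

pH = 4.91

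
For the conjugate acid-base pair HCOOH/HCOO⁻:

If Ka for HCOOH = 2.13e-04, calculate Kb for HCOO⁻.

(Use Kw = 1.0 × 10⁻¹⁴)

For a conjugate pair Ka × Kb = Kw, so Kb = Kw/Ka = 1.0 × 10⁻¹⁴ / 2.13e-04 = 4.69e-11.

K_b = 4.69e-11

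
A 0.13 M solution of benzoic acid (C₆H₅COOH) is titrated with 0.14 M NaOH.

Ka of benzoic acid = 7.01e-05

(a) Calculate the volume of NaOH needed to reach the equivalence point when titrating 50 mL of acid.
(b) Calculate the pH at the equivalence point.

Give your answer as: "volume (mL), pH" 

moles acid = 0.13 × 50/1000 = 0.0065 mol; V_base = moles/0.14 × 1000 = 46.4 mL. At equivalence only the conjugate base is present: [A⁻] = 0.0065/0.096 = 6.7407e-02 M. Kb = Kw/Ka = 1.43e-10; [OH⁻] = √(Kb × [A⁻]) = 3.1010e-06; pOH = 5.51; pH = 14 - pOH = 8.49.

V = 46.4 mL, pH = 8.49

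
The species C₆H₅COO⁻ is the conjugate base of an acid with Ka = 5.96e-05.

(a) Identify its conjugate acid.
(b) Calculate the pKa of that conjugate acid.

(a) The conjugate acid is formed by adding one H⁺ to C₆H₅COO⁻, giving C₆H₅COOH. (b) pKa = -log(Ka) = -log(5.96e-05) = 4.22.

Conjugate acid: C₆H₅COOH; pK_a = 4.22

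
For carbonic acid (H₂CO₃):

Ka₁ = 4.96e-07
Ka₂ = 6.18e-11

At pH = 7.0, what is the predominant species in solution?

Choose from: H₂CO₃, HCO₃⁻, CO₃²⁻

pKa₁ = 6.30, pKa₂ = 10.21. For a polyprotic acid the predominant species crosses at each pKa: below pKa_n the protonated form dominates, above it the deprotonated form does. At pH = 7.0, the predominant species is HCO₃⁻.

HCO₃⁻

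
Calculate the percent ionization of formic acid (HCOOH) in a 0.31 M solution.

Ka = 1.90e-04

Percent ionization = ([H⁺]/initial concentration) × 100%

Using Ka equilibrium: x² + Ka×x - Ka×C = 0. Solving: [H⁺] = 7.5802e-03. Percent = (7.5802e-03/0.31) × 100

Percent ionization = 2.45%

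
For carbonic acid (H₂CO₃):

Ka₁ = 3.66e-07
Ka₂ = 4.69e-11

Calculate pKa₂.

pKa₂ = -log(Ka₂) = -log(4.69e-11) = 10.33.

pK_{a2} = 10.33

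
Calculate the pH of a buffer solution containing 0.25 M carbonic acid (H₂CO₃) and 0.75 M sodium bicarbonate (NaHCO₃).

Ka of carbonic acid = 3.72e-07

pKa = -log(3.72e-07) = 6.43. pH = pKa + log([A⁻]/[HA]) = 6.43 + log(0.75/0.25)

pH = 6.91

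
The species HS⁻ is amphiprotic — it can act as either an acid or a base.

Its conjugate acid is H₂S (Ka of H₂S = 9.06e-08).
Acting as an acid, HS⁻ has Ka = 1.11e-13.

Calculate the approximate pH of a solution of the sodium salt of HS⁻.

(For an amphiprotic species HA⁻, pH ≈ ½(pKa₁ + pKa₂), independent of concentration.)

pKa₁ = -log(9.06e-08) = 7.04; pKa₂ = -log(1.11e-13) = 12.95. For an amphiprotic species, pH ≈ ½(pKa₁ + pKa₂) = ½(7.04 + 12.95) = 10.00.

pH = 10.00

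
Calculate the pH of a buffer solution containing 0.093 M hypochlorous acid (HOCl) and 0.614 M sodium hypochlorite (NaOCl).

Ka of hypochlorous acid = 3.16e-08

pKa = -log(3.16e-08) = 7.50. pH = pKa + log([A⁻]/[HA]) = 7.50 + log(0.614/0.093)

pH = 8.32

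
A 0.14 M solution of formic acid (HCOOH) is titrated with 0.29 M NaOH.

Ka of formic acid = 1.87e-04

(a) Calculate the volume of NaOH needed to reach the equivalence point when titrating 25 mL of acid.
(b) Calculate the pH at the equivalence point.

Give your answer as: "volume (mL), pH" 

moles acid = 0.14 × 25/1000 = 0.0035 mol; V_base = moles/0.29 × 1000 = 12.1 mL. At equivalence only the conjugate base is present: [A⁻] = 0.0035/0.037 = 9.4419e-02 M. Kb = Kw/Ka = 5.35e-11; [OH⁻] = √(Kb × [A⁻]) = 2.2470e-06; pOH = 5.65; pH = 14 - pOH = 8.35.

V = 12.1 mL, pH = 8.35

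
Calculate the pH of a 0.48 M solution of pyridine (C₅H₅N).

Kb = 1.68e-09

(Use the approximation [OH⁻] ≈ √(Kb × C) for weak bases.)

[OH⁻] = √(Kb × C) = √(1.68e-09 × 0.48) = 2.8397e-05. pOH = 4.55, pH = 14 - pOH

pH = 9.45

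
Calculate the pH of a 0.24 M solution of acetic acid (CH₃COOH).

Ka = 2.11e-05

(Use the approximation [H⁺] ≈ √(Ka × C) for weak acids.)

[H⁺] = √(Ka × C) = √(2.11e-05 × 0.24) = 2.2503e-03. pH = -log(2.2503e-03)

pH = 2.65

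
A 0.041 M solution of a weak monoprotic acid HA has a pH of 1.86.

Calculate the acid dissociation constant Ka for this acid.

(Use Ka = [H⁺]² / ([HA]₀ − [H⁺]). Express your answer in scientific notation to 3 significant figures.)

[H⁺] = 10^(−pH) = 10^(−1.86) = 1.380e-02 M. For HA ⇌ H⁺ + A⁻, Ka = [H⁺][A⁻]/[HA] = [H⁺]² / ([HA]₀ − [H⁺]) = (1.380e-02)² / (0.041 − 1.380e-02) = 7.01e-03.

K_a = 7.01e-03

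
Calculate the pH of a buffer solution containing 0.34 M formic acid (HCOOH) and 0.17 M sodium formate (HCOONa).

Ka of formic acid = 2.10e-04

pKa = -log(2.10e-04) = 3.68. pH = pKa + log([A⁻]/[HA]) = 3.68 + log(0.17/0.34)

pH = 3.38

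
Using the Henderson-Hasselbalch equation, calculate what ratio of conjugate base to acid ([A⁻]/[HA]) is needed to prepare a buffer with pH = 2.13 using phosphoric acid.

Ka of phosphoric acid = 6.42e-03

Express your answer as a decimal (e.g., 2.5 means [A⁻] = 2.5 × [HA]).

pKa = -log(6.42e-03) = 2.1925. pH = pKa + log([A⁻]/[HA]), so log([A⁻]/[HA]) = pH − pKa = 2.13 − 2.1925 = -0.0625. [A⁻]/[HA] = 10^(-0.0625) = 0.866

[A⁻]/[HA] = 0.866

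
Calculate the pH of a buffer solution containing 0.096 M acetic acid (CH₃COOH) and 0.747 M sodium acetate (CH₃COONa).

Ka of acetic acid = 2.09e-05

pKa = -log(2.09e-05) = 4.68. pH = pKa + log([A⁻]/[HA]) = 4.68 + log(0.747/0.096)

pH = 5.57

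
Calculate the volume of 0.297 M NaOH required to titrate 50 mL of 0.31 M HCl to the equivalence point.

At equivalence: moles acid = moles base. moles HCl = 0.31 × 50/1000 = 0.0155 mol. V_base = moles / 0.297 × 1000 = 52.2 mL.

V_{base} = 52.2 mL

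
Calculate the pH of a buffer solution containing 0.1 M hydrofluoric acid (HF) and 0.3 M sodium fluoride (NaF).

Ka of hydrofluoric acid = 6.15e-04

pKa = -log(6.15e-04) = 3.21. pH = pKa + log([A⁻]/[HA]) = 3.21 + log(0.3/0.1)

pH = 3.69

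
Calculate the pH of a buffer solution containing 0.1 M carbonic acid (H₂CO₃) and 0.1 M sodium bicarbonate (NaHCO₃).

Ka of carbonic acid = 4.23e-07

pKa = -log(4.23e-07) = 6.37. pH = pKa + log([A⁻]/[HA]) = 6.37 + log(0.1/0.1)

pH = 6.37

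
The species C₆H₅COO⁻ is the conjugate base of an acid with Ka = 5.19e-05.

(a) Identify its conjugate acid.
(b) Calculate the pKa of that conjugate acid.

(a) The conjugate acid is formed by adding one H⁺ to C₆H₅COO⁻, giving C₆H₅COOH. (b) pKa = -log(Ka) = -log(5.19e-05) = 4.28.

Conjugate acid: C₆H₅COOH; pK_a = 4.28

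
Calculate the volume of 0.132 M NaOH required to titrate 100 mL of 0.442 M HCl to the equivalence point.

At equivalence: moles acid = moles base. moles HCl = 0.442 × 100/1000 = 0.0442 mol. V_base = moles / 0.132 × 1000 = 334.8 mL.

V_{base} = 334.8 mL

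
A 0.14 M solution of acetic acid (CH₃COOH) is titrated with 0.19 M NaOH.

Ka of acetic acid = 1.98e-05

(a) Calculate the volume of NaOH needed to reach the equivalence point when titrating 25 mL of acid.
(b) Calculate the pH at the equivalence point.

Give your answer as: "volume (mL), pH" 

moles acid = 0.14 × 25/1000 = 0.0035 mol; V_base = moles/0.19 × 1000 = 18.4 mL. At equivalence only the conjugate base is present: [A⁻] = 0.0035/0.043 = 8.0606e-02 M. Kb = Kw/Ka = 5.05e-10; [OH⁻] = √(Kb × [A⁻]) = 6.3804e-06; pOH = 5.20; pH = 14 - pOH = 8.80.

V = 18.4 mL, pH = 8.80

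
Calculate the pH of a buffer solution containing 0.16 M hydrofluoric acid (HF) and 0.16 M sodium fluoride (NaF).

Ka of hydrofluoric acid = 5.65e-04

pKa = -log(5.65e-04) = 3.25. pH = pKa + log([A⁻]/[HA]) = 3.25 + log(0.16/0.16)

pH = 3.25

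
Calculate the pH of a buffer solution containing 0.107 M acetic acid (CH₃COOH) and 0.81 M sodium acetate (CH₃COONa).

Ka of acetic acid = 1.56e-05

pKa = -log(1.56e-05) = 4.81. pH = pKa + log([A⁻]/[HA]) = 4.81 + log(0.81/0.107)

pH = 5.69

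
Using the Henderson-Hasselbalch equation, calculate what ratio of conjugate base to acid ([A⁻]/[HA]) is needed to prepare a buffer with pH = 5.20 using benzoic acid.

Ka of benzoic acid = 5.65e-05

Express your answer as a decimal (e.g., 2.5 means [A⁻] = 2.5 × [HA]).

pKa = -log(5.65e-05) = 4.2480. pH = pKa + log([A⁻]/[HA]), so log([A⁻]/[HA]) = pH − pKa = 5.20 − 4.2480 = 0.9520. [A⁻]/[HA] = 10^(0.9520) = 8.95

[A⁻]/[HA] = 8.95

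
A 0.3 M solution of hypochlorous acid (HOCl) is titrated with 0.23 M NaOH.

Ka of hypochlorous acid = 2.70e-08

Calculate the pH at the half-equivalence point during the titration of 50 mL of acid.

At half-equivalence [HA] = [A⁻], so Henderson-Hasselbalch gives pH = pKa = -log(2.70e-08) = 7.57.

pH = pKa = 7.57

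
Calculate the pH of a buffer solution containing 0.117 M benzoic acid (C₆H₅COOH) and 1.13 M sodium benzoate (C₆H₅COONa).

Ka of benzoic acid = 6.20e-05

pKa = -log(6.20e-05) = 4.21. pH = pKa + log([A⁻]/[HA]) = 4.21 + log(1.13/0.117)

pH = 5.19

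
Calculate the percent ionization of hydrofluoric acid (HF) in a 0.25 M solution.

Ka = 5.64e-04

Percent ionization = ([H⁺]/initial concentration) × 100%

Using Ka equilibrium: x² + Ka×x - Ka×C = 0. Solving: [H⁺] = 1.1596e-02. Percent = (1.1596e-02/0.25) × 100

Percent ionization = 4.64%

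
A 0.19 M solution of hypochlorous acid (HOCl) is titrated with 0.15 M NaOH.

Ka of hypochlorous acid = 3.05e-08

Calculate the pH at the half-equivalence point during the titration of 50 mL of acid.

At half-equivalence [HA] = [A⁻], so Henderson-Hasselbalch gives pH = pKa = -log(3.05e-08) = 7.52.

pH = pKa = 7.52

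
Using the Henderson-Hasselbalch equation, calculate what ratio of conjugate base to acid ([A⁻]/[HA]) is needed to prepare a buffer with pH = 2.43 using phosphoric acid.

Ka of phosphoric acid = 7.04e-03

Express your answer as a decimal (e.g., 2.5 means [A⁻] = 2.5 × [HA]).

pKa = -log(7.04e-03) = 2.1524. pH = pKa + log([A⁻]/[HA]), so log([A⁻]/[HA]) = pH − pKa = 2.43 − 2.1524 = 0.2776. [A⁻]/[HA] = 10^(0.2776) = 1.89

[A⁻]/[HA] = 1.89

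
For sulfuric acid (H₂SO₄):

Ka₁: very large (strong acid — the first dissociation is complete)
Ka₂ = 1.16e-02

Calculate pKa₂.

pKa₂ = -log(Ka₂) = -log(1.16e-02) = 1.94.

pK_{a2} = 1.94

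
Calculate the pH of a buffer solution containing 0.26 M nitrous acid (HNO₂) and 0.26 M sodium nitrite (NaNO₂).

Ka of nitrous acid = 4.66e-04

pKa = -log(4.66e-04) = 3.33. pH = pKa + log([A⁻]/[HA]) = 3.33 + log(0.26/0.26)

pH = 3.33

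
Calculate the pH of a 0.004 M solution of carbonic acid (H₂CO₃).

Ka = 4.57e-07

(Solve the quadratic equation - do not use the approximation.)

x² + Ka×x - Ka×C = 0. Using quadratic formula: [H⁺] = 4.2527e-05

pH = 4.37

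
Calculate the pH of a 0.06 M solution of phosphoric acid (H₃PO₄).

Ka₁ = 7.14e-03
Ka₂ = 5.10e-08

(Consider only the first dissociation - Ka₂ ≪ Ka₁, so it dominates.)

First dissociation dominates. From Ka₁ = [H⁺][HA⁻]/[H₂A], x² + Ka₁·x − Ka₁·C = 0 with C = 0.06 M and Ka₁ = 7.14e-03. Solving: [H⁺] = (−Ka₁ + √(Ka₁² + 4·Ka₁·C)) / 2 = 1.7433e-02 M. pH = -log(1.7433e-02) = 1.76.

pH = 1.76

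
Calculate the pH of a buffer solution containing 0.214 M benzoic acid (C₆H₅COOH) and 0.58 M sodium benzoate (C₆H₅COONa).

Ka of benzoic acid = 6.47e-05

pKa = -log(6.47e-05) = 4.19. pH = pKa + log([A⁻]/[HA]) = 4.19 + log(0.58/0.214)

pH = 4.62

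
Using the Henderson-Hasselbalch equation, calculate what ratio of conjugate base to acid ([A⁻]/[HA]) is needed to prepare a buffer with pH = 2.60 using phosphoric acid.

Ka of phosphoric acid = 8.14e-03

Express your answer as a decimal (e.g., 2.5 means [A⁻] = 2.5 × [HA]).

pKa = -log(8.14e-03) = 2.0894. pH = pKa + log([A⁻]/[HA]), so log([A⁻]/[HA]) = pH − pKa = 2.60 − 2.0894 = 0.5106. [A⁻]/[HA] = 10^(0.5106) = 3.24

[A⁻]/[HA] = 3.24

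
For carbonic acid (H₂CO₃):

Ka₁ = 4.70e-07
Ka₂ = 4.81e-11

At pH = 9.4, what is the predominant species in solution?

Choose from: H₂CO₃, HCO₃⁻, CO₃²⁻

pKa₁ = 6.33, pKa₂ = 10.32. For a polyprotic acid the predominant species crosses at each pKa: below pKa_n the protonated form dominates, above it the deprotonated form does. At pH = 9.4, the predominant species is HCO₃⁻.

HCO₃⁻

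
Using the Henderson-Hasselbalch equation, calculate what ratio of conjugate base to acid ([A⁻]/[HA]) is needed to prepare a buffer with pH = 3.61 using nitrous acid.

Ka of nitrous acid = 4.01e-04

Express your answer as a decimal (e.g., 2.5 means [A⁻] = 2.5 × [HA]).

pKa = -log(4.01e-04) = 3.3969. pH = pKa + log([A⁻]/[HA]), so log([A⁻]/[HA]) = pH − pKa = 3.61 − 3.3969 = 0.2131. [A⁻]/[HA] = 10^(0.2131) = 1.63

[A⁻]/[HA] = 1.63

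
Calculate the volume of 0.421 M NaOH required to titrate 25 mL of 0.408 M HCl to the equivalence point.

At equivalence: moles acid = moles base. moles HCl = 0.408 × 25/1000 = 0.0102 mol. V_base = moles / 0.421 × 1000 = 24.2 mL.

V_{base} = 24.2 mL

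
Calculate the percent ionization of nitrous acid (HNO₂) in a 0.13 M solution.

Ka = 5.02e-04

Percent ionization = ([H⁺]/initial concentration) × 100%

Using Ka equilibrium: x² + Ka×x - Ka×C = 0. Solving: [H⁺] = 7.8313e-03. Percent = (7.8313e-03/0.13) × 100

Percent ionization = 6.02%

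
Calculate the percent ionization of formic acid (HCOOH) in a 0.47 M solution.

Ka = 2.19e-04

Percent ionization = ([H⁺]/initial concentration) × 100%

Using Ka equilibrium: x² + Ka×x - Ka×C = 0. Solving: [H⁺] = 1.0037e-02. Percent = (1.0037e-02/0.47) × 100

Percent ionization = 2.14%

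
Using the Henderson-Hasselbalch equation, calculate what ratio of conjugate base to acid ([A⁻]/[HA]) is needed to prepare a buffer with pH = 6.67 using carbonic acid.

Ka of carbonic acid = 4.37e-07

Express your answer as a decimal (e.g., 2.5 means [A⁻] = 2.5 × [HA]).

pKa = -log(4.37e-07) = 6.3595. pH = pKa + log([A⁻]/[HA]), so log([A⁻]/[HA]) = pH − pKa = 6.67 − 6.3595 = 0.3105. [A⁻]/[HA] = 10^(0.3105) = 2.04

[A⁻]/[HA] = 2.04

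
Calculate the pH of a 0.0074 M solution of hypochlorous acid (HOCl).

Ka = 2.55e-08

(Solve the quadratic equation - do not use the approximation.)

x² + Ka×x - Ka×C = 0. Using quadratic formula: [H⁺] = 1.3724e-05

pH = 4.86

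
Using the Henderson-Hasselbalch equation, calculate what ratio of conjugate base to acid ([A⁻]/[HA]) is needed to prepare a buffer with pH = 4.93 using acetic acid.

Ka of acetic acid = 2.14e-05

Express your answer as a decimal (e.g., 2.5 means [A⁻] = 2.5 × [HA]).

pKa = -log(2.14e-05) = 4.6696. pH = pKa + log([A⁻]/[HA]), so log([A⁻]/[HA]) = pH − pKa = 4.93 − 4.6696 = 0.2604. [A⁻]/[HA] = 10^(0.2604) = 1.82

[A⁻]/[HA] = 1.82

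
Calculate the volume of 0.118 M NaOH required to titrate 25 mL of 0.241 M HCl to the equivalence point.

At equivalence: moles acid = moles base. moles HCl = 0.241 × 25/1000 = 0.006025 mol. V_base = moles / 0.118 × 1000 = 51.1 mL.

V_{base} = 51.1 mL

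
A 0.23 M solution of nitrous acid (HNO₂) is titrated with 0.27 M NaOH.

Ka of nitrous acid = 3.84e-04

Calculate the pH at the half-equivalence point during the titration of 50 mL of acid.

At half-equivalence [HA] = [A⁻], so Henderson-Hasselbalch gives pH = pKa = -log(3.84e-04) = 3.42.

pH = pKa = 3.42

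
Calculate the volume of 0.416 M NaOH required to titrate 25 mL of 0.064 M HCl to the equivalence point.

At equivalence: moles acid = moles base. moles HCl = 0.064 × 25/1000 = 0.0016 mol. V_base = moles / 0.416 × 1000 = 3.8 mL.

V_{base} = 3.8 mL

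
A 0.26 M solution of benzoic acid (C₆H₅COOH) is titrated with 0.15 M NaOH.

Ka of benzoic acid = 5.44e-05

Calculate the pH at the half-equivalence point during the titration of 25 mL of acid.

At half-equivalence [HA] = [A⁻], so Henderson-Hasselbalch gives pH = pKa = -log(5.44e-05) = 4.26.

pH = pKa = 4.26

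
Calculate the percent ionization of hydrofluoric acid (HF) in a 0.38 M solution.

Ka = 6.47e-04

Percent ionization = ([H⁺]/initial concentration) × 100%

Using Ka equilibrium: x² + Ka×x - Ka×C = 0. Solving: [H⁺] = 1.5360e-02. Percent = (1.5360e-02/0.38) × 100

Percent ionization = 4.04%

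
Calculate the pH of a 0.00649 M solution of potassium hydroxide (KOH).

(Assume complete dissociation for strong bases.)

[OH⁻] = 0.00649 M for strong base. pOH = -log[OH⁻] = 2.19, pH = 14 - pOH

pH = 11.81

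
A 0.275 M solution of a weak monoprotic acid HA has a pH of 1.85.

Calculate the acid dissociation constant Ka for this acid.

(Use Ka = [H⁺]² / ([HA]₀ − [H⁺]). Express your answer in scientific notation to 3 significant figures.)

[H⁺] = 10^(−pH) = 10^(−1.85) = 1.413e-02 M. For HA ⇌ H⁺ + A⁻, Ka = [H⁺][A⁻]/[HA] = [H⁺]² / ([HA]₀ − [H⁺]) = (1.413e-02)² / (0.275 − 1.413e-02) = 7.65e-04.

K_a = 7.65e-04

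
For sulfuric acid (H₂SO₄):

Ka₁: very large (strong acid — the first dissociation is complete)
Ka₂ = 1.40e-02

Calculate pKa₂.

pKa₂ = -log(Ka₂) = -log(1.40e-02) = 1.85.

pK_{a2} = 1.85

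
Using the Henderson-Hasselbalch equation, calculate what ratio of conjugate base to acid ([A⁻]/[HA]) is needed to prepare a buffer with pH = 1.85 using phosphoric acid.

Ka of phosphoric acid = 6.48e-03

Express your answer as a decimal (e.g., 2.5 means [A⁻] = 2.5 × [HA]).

pKa = -log(6.48e-03) = 2.1884. pH = pKa + log([A⁻]/[HA]), so log([A⁻]/[HA]) = pH − pKa = 1.85 − 2.1884 = -0.3384. [A⁻]/[HA] = 10^(-0.3384) = 0.459

[A⁻]/[HA] = 0.459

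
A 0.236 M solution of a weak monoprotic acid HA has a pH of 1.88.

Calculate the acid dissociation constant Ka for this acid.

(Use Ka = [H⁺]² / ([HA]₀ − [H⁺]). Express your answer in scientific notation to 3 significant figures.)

[H⁺] = 10^(−pH) = 10^(−1.88) = 1.318e-02 M. For HA ⇌ H⁺ + A⁻, Ka = [H⁺][A⁻]/[HA] = [H⁺]² / ([HA]₀ − [H⁺]) = (1.318e-02)² / (0.236 − 1.318e-02) = 7.80e-04.

K_a = 7.80e-04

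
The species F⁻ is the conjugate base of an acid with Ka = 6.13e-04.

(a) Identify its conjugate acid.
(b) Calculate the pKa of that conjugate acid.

(a) The conjugate acid is formed by adding one H⁺ to F⁻, giving HF. (b) pKa = -log(Ka) = -log(6.13e-04) = 3.21.

Conjugate acid: HF; pK_a = 3.21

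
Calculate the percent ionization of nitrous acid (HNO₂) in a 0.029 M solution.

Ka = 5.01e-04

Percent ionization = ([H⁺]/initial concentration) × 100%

Using Ka equilibrium: x² + Ka×x - Ka×C = 0. Solving: [H⁺] = 3.5694e-03. Percent = (3.5694e-03/0.029) × 100

Percent ionization = 12.3%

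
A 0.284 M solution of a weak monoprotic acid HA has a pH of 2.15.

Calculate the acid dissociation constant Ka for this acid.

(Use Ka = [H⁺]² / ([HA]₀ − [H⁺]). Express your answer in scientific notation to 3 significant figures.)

[H⁺] = 10^(−pH) = 10^(−2.15) = 7.079e-03 M. For HA ⇌ H⁺ + A⁻, Ka = [H⁺][A⁻]/[HA] = [H⁺]² / ([HA]₀ − [H⁺]) = (7.079e-03)² / (0.284 − 7.079e-03) = 1.81e-04.

K_a = 1.81e-04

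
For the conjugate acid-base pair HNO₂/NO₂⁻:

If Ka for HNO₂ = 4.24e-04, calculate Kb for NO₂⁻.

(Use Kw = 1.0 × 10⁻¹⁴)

For a conjugate pair Ka × Kb = Kw, so Kb = Kw/Ka = 1.0 × 10⁻¹⁴ / 4.24e-04 = 2.36e-11.

K_b = 2.36e-11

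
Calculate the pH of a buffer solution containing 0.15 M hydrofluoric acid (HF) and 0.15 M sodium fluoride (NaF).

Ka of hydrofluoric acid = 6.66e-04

pKa = -log(6.66e-04) = 3.18. pH = pKa + log([A⁻]/[HA]) = 3.18 + log(0.15/0.15)

pH = 3.18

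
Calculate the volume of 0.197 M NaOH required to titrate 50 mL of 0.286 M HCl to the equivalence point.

At equivalence: moles acid = moles base. moles HCl = 0.286 × 50/1000 = 0.0143 mol. V_base = moles / 0.197 × 1000 = 72.6 mL.

V_{base} = 72.6 mL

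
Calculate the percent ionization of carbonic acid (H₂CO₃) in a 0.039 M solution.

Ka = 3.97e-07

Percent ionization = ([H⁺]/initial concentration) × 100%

Using Ka equilibrium: x² + Ka×x - Ka×C = 0. Solving: [H⁺] = 1.2423e-04. Percent = (1.2423e-04/0.039) × 100

Percent ionization = 0.319%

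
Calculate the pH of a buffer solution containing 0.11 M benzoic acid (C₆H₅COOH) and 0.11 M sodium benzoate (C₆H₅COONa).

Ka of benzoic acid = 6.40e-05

pKa = -log(6.40e-05) = 4.19. pH = pKa + log([A⁻]/[HA]) = 4.19 + log(0.11/0.11)

pH = 4.19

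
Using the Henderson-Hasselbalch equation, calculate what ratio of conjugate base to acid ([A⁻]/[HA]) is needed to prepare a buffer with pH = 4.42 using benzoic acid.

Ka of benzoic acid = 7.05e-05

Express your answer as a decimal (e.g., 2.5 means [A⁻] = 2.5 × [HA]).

pKa = -log(7.05e-05) = 4.1518. pH = pKa + log([A⁻]/[HA]), so log([A⁻]/[HA]) = pH − pKa = 4.42 − 4.1518 = 0.2682. [A⁻]/[HA] = 10^(0.2682) = 1.85

[A⁻]/[HA] = 1.85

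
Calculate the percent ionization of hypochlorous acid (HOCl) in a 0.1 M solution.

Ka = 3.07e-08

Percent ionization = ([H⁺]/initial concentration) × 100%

Using Ka equilibrium: x² + Ka×x - Ka×C = 0. Solving: [H⁺] = 5.5392e-05. Percent = (5.5392e-05/0.1) × 100

Percent ionization = 0.0554%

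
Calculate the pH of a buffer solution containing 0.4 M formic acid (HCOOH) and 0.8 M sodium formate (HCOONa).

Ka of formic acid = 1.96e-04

pKa = -log(1.96e-04) = 3.71. pH = pKa + log([A⁻]/[HA]) = 3.71 + log(0.8/0.4)

pH = 4.01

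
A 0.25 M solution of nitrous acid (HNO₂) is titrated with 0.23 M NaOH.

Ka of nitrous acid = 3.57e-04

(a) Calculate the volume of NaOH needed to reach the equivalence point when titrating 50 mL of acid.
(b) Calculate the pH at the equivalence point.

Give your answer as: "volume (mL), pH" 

moles acid = 0.25 × 50/1000 = 0.0125 mol; V_base = moles/0.23 × 1000 = 54.3 mL. At equivalence only the conjugate base is present: [A⁻] = 0.0125/0.104 = 1.1979e-01 M. Kb = Kw/Ka = 2.80e-11; [OH⁻] = √(Kb × [A⁻]) = 1.8318e-06; pOH = 5.74; pH = 14 - pOH = 8.26.

V = 54.3 mL, pH = 8.26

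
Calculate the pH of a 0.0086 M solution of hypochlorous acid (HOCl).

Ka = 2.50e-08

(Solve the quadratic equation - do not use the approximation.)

x² + Ka×x - Ka×C = 0. Using quadratic formula: [H⁺] = 1.4650e-05

pH = 4.83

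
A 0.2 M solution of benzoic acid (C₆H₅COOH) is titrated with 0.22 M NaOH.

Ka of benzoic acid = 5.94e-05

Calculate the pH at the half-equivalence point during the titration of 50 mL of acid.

At half-equivalence [HA] = [A⁻], so Henderson-Hasselbalch gives pH = pKa = -log(5.94e-05) = 4.23.

pH = pKa = 4.23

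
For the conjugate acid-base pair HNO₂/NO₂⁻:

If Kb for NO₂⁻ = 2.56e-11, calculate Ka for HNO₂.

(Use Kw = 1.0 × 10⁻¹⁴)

For a conjugate pair Ka × Kb = Kw, so Ka = Kw/Kb = 1.0 × 10⁻¹⁴ / 2.56e-11 = 3.91e-04.

K_a = 3.91e-04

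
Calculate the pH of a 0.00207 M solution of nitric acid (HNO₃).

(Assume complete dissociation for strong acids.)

[H⁺] = 0.00207 M for strong acid. pH = -log[H⁺] = -log(0.00207)

pH = 2.68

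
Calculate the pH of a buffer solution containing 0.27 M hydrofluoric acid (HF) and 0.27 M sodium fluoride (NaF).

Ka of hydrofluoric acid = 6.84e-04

pKa = -log(6.84e-04) = 3.16. pH = pKa + log([A⁻]/[HA]) = 3.16 + log(0.27/0.27)

pH = 3.16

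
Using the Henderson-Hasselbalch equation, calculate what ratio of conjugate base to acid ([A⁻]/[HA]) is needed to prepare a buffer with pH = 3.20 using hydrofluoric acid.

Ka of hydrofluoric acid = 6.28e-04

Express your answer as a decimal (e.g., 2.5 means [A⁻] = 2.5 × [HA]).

pKa = -log(6.28e-04) = 3.2020. pH = pKa + log([A⁻]/[HA]), so log([A⁻]/[HA]) = pH − pKa = 3.20 − 3.2020 = -0.0020. [A⁻]/[HA] = 10^(-0.0020) = 0.995

[A⁻]/[HA] = 0.995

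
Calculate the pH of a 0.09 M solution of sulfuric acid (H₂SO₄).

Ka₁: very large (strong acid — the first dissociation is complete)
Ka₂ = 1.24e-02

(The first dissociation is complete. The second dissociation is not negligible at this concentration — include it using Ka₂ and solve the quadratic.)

First dissociation is complete: [H⁺]₀ = [HSO₄⁻]₀ = C = 0.09 M. Second dissociation HSO₄⁻ ⇌ H⁺ + SO₄²⁻: let x = [SO₄²⁻]. Ka₂ = (C + x)·x / (C − x) = 1.24e-02 → x² + (C + Ka₂)·x − Ka₂·C = 0 → x² + 0.10240·x − 1.116e-03 = 0. x = (−0.10240 + √(0.10240² + 4 × 1.116e-03)) / 2 = 9.9346e-03 M. [H⁺] = C + x = 0.09 + 9.9346e-03 = 9.9935e-02 M. pH = -log(9.9935e-02) = 1.00.

pH = 1.00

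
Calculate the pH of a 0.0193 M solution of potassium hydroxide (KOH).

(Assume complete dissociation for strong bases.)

[OH⁻] = 0.0193 M for strong base. pOH = -log[OH⁻] = 1.71, pH = 14 - pOH

pH = 12.29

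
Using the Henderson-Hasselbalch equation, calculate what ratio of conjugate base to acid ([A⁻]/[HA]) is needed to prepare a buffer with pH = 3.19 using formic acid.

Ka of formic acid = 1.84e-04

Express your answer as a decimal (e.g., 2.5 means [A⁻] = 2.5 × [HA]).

pKa = -log(1.84e-04) = 3.7352. pH = pKa + log([A⁻]/[HA]), so log([A⁻]/[HA]) = pH − pKa = 3.19 − 3.7352 = -0.5452. [A⁻]/[HA] = 10^(-0.5452) = 0.285

[A⁻]/[HA] = 0.285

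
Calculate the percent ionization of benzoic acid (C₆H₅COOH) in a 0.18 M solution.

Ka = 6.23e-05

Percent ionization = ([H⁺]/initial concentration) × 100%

Using Ka equilibrium: x² + Ka×x - Ka×C = 0. Solving: [H⁺] = 3.3177e-03. Percent = (3.3177e-03/0.18) × 100

Percent ionization = 1.84%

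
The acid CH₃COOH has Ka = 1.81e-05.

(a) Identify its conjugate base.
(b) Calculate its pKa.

(a) The conjugate base is formed by removing one H⁺ from CH₃COOH, giving CH₃COO⁻. (b) pKa = -log(Ka) = -log(1.81e-05) = 4.74.

Conjugate base: CH₃COO⁻; pK_a = 4.74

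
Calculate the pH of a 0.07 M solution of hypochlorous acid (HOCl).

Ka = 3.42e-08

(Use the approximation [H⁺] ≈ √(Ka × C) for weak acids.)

[H⁺] = √(Ka × C) = √(3.42e-08 × 0.07) = 4.8929e-05. pH = -log(4.8929e-05)

pH = 4.31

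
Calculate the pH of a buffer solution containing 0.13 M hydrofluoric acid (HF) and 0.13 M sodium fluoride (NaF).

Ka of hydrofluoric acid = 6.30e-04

pKa = -log(6.30e-04) = 3.20. pH = pKa + log([A⁻]/[HA]) = 3.20 + log(0.13/0.13)

pH = 3.20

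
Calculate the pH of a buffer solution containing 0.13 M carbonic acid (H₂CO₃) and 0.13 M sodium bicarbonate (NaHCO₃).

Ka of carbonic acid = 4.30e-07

pKa = -log(4.30e-07) = 6.37. pH = pKa + log([A⁻]/[HA]) = 6.37 + log(0.13/0.13)

pH = 6.37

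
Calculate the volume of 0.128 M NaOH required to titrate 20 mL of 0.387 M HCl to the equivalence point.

At equivalence: moles acid = moles base. moles HCl = 0.387 × 20/1000 = 0.00774 mol. V_base = moles / 0.128 × 1000 = 60.5 mL.

V_{base} = 60.5 mL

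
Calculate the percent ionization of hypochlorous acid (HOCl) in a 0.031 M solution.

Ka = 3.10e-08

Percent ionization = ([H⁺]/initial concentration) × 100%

Using Ka equilibrium: x² + Ka×x - Ka×C = 0. Solving: [H⁺] = 3.0985e-05. Percent = (3.0985e-05/0.031) × 100

Percent ionization = 0.1%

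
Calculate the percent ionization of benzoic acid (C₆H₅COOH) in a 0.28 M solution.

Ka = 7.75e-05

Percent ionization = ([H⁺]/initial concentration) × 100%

Using Ka equilibrium: x² + Ka×x - Ka×C = 0. Solving: [H⁺] = 4.6197e-03. Percent = (4.6197e-03/0.28) × 100

Percent ionization = 1.65%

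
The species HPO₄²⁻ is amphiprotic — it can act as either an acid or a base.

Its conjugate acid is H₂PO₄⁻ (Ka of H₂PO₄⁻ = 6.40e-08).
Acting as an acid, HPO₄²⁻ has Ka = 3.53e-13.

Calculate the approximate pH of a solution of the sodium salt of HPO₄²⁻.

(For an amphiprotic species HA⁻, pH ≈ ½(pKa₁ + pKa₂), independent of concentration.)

pKa₁ = -log(6.40e-08) = 7.19; pKa₂ = -log(3.53e-13) = 12.45. For an amphiprotic species, pH ≈ ½(pKa₁ + pKa₂) = ½(7.19 + 12.45) = 9.82.

pH = 9.82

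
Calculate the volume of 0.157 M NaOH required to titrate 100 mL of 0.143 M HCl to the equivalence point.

At equivalence: moles acid = moles base. moles HCl = 0.143 × 100/1000 = 0.0143 mol. V_base = moles / 0.157 × 1000 = 91.1 mL.

V_{base} = 91.1 mL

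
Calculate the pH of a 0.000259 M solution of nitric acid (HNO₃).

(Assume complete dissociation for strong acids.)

[H⁺] = 0.000259 M for strong acid. pH = -log[H⁺] = -log(0.000259)

pH = 3.59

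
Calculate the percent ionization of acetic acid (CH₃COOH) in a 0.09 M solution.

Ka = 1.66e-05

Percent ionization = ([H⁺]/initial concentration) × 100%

Using Ka equilibrium: x² + Ka×x - Ka×C = 0. Solving: [H⁺] = 1.2140e-03. Percent = (1.2140e-03/0.09) × 100

Percent ionization = 1.35%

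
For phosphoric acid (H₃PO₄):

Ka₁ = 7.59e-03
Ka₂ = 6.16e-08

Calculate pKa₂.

pKa₂ = -log(Ka₂) = -log(6.16e-08) = 7.21.

pK_{a2} = 7.21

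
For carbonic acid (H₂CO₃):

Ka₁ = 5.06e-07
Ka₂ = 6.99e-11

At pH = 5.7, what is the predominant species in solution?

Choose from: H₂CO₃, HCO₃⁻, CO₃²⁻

pKa₁ = 6.30, pKa₂ = 10.16. For a polyprotic acid the predominant species crosses at each pKa: below pKa_n the protonated form dominates, above it the deprotonated form does. At pH = 5.7, the predominant species is H₂CO₃.

H₂CO₃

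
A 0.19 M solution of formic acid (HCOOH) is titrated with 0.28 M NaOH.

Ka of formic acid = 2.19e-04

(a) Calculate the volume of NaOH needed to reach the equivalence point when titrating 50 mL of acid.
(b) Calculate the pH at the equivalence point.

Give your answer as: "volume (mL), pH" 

moles acid = 0.19 × 50/1000 = 0.0095 mol; V_base = moles/0.28 × 1000 = 33.9 mL. At equivalence only the conjugate base is present: [A⁻] = 0.0095/0.084 = 1.1319e-01 M. Kb = Kw/Ka = 4.57e-11; [OH⁻] = √(Kb × [A⁻]) = 2.2734e-06; pOH = 5.64; pH = 14 - pOH = 8.36.

V = 33.9 mL, pH = 8.36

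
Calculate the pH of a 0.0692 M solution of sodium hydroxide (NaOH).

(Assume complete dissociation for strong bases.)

[OH⁻] = 0.0692 M for strong base. pOH = -log[OH⁻] = 1.16, pH = 14 - pOH

pH = 12.84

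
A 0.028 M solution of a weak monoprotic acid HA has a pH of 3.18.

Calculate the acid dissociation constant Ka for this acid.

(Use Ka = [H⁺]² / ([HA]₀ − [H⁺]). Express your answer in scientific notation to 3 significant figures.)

[H⁺] = 10^(−pH) = 10^(−3.18) = 6.607e-04 M. For HA ⇌ H⁺ + A⁻, Ka = [H⁺][A⁻]/[HA] = [H⁺]² / ([HA]₀ − [H⁺]) = (6.607e-04)² / (0.028 − 6.607e-04) = 1.60e-05.

K_a = 1.60e-05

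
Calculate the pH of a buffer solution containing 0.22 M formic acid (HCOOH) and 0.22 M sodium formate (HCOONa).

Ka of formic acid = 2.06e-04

pKa = -log(2.06e-04) = 3.69. pH = pKa + log([A⁻]/[HA]) = 3.69 + log(0.22/0.22)

pH = 3.69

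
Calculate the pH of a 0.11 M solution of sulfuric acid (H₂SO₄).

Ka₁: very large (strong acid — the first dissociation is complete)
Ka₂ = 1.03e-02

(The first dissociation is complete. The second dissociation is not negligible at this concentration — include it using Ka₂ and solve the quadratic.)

First dissociation is complete: [H⁺]₀ = [HSO₄⁻]₀ = C = 0.11 M. Second dissociation HSO₄⁻ ⇌ H⁺ + SO₄²⁻: let x = [SO₄²⁻]. Ka₂ = (C + x)·x / (C − x) = 1.03e-02 → x² + (C + Ka₂)·x − Ka₂·C = 0 → x² + 0.12030·x − 1.133e-03 = 0. x = (−0.12030 + √(0.12030² + 4 × 1.133e-03)) / 2 = 8.7777e-03 M. [H⁺] = C + x = 0.11 + 8.7777e-03 = 1.1878e-01 M. pH = -log(1.1878e-01) = 0.93.

pH = 0.93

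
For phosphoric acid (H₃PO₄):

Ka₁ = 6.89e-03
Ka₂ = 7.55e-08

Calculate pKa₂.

pKa₂ = -log(Ka₂) = -log(7.55e-08) = 7.12.

pK_{a2} = 7.12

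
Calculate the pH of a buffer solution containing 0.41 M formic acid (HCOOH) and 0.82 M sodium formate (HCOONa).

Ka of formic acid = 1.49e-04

pKa = -log(1.49e-04) = 3.83. pH = pKa + log([A⁻]/[HA]) = 3.83 + log(0.82/0.41)

pH = 4.13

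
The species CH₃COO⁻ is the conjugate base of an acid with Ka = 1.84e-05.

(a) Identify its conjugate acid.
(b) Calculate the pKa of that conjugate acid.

(a) The conjugate acid is formed by adding one H⁺ to CH₃COO⁻, giving CH₃COOH. (b) pKa = -log(Ka) = -log(1.84e-05) = 4.74.

Conjugate acid: CH₃COOH; pK_a = 4.74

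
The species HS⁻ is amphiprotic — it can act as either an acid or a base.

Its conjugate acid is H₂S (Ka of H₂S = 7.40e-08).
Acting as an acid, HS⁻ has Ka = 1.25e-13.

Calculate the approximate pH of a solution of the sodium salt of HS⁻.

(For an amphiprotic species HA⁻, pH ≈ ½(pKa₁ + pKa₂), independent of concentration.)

pKa₁ = -log(7.40e-08) = 7.13; pKa₂ = -log(1.25e-13) = 12.90. For an amphiprotic species, pH ≈ ½(pKa₁ + pKa₂) = ½(7.13 + 12.90) = 10.02.

pH = 10.02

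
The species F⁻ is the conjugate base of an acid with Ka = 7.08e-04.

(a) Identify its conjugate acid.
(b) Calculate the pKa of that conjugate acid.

(a) The conjugate acid is formed by adding one H⁺ to F⁻, giving HF. (b) pKa = -log(Ka) = -log(7.08e-04) = 3.15.

Conjugate acid: HF; pK_a = 3.15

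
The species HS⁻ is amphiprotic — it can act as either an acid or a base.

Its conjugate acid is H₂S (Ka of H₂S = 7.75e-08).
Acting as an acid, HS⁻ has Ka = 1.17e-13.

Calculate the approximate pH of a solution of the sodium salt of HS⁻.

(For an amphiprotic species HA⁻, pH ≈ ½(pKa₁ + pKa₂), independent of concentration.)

pKa₁ = -log(7.75e-08) = 7.11; pKa₂ = -log(1.17e-13) = 12.93. For an amphiprotic species, pH ≈ ½(pKa₁ + pKa₂) = ½(7.11 + 12.93) = 10.02.

pH = 10.02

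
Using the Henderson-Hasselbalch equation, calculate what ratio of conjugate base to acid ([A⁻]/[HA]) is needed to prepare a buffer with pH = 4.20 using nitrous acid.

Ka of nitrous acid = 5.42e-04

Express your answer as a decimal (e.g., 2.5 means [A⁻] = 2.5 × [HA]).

pKa = -log(5.42e-04) = 3.2660. pH = pKa + log([A⁻]/[HA]), so log([A⁻]/[HA]) = pH − pKa = 4.20 − 3.2660 = 0.9340. [A⁻]/[HA] = 10^(0.9340) = 8.59

[A⁻]/[HA] = 8.59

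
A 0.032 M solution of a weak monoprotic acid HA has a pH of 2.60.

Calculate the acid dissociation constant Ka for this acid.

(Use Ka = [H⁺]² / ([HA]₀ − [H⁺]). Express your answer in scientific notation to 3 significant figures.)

[H⁺] = 10^(−pH) = 10^(−2.60) = 2.512e-03 M. For HA ⇌ H⁺ + A⁻, Ka = [H⁺][A⁻]/[HA] = [H⁺]² / ([HA]₀ − [H⁺]) = (2.512e-03)² / (0.032 − 2.512e-03) = 2.14e-04.

K_a = 2.14e-04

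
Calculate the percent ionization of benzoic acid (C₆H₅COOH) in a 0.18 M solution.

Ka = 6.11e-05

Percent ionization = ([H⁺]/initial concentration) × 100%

Using Ka equilibrium: x² + Ka×x - Ka×C = 0. Solving: [H⁺] = 3.2859e-03. Percent = (3.2859e-03/0.18) × 100

Percent ionization = 1.83%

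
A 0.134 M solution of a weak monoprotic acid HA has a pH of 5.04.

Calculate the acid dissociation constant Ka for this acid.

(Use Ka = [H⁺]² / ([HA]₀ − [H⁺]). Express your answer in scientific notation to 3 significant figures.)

[H⁺] = 10^(−pH) = 10^(−5.04) = 9.120e-06 M. For HA ⇌ H⁺ + A⁻, Ka = [H⁺][A⁻]/[HA] = [H⁺]² / ([HA]₀ − [H⁺]) = (9.120e-06)² / (0.134 − 9.120e-06) = 6.21e-10.

K_a = 6.21e-10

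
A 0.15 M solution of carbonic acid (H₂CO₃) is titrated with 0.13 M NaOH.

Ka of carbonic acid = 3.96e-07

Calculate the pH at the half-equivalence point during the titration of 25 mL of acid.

At half-equivalence [HA] = [A⁻], so Henderson-Hasselbalch gives pH = pKa = -log(3.96e-07) = 6.40.

pH = pKa = 6.40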